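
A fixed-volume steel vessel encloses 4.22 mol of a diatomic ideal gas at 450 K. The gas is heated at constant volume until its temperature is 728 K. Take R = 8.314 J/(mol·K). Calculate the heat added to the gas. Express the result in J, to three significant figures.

Q ≈ 24400 J

Constant volume ⇒ W = 0, so Q = ΔU = nCᵥΔT with Cᵥ = 5R/2 = 20.79 J/(mol·K).
ΔU = (4.22)(20.79)(728 − 450) = 24384 J.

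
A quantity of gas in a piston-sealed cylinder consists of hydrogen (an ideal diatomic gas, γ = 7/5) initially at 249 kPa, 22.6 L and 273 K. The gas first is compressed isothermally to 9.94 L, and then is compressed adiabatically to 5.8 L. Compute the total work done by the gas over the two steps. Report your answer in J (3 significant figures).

Step 1 (isothermal): W = P₁V₁ ln(V₂/V₁) = (5627) ln(9.94/22.6) = -4622 J.
After step 1: P = 566.1 kPa, V = 9.94 L, T = 273 K.
Step 2 (adiabatic): W = (P₁V₁ − P₂V₂)/(γ−1) = (5627 − 6981)/0.4 = -3383 J.
W_total = -4622 − 3383 = -8005 J.

W_total ≈ -8010 J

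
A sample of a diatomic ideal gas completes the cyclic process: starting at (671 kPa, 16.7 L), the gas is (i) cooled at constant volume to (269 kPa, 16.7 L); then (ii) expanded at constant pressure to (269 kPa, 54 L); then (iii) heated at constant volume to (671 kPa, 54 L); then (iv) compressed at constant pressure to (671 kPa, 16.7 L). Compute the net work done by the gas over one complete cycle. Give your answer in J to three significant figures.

W_net ≈ -15000 J

Constant-volume legs do no work.
W(ii) = (269)(54 − 16.7) = 10034 J; W(iv) = (671)(16.7 − 54) = -25028 J.
W_net = 10034 − 25028 = -14995 J (the counter-clockwise enclosed area).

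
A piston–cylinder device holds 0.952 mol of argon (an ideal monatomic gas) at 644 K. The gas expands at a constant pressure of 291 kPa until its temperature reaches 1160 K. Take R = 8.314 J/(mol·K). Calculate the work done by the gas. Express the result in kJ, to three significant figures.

Isobaric: W = P ΔV = nR ΔT.
W = (0.952)(8.314)(1160 − 644) = 4084 J.

W ≈ 4.08 kJ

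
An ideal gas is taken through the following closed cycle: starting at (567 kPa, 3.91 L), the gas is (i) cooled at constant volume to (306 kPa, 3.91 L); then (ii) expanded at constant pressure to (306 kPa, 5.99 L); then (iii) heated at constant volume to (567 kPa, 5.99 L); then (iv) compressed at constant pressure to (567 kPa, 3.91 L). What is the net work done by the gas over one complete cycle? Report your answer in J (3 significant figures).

Constant-volume legs do no work.
W(ii) = (306)(5.99 − 3.91) = 636.5 J; W(iv) = (567)(3.91 − 5.99) = -1179 J.
W_net = 636.5 − 1179 = -542.9 J (the counter-clockwise enclosed area).

W_net ≈ -543 J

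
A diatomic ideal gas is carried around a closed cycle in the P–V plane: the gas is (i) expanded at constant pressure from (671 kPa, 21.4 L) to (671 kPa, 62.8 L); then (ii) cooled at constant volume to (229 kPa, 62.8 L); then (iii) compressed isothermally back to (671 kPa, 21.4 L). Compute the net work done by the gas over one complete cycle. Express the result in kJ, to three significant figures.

Leg (i): W = PΔV = (671)(62.8 − 21.4) = 27779 J.
Leg (ii): W = 0.
Leg (iii): W = PᵢVᵢ ln(V_f/Vᵢ) = (14381) ln(21.4/62.8) = -15482 J.
W_net = 27779 − 15482 = 12297 J.

W_net ≈ 12.3 kJ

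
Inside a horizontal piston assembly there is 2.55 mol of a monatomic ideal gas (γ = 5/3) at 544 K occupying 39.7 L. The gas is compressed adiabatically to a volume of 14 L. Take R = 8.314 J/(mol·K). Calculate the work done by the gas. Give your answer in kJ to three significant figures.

W ≈ -17.4 kJ

Adiabatic: TV^(γ−1) = const with γ = 5/3.
T₂ = T₁ (V₁/V₂)^(γ−1) = 544 × (39.7/14)^0.667 = 544 × 2.003 = 1090 K.
W_by = nCᵥ(T₁ − T₂) = (2.55)(12.47)(544 − 1090) = -17359 J.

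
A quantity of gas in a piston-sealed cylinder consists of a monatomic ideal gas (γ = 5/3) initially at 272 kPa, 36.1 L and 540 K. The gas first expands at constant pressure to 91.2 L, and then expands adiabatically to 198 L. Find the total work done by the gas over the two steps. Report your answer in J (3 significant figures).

Step 1 (isobaric): W = PΔV = (272 kPa)(91.2 − 36.1 L) = 14987 J.
After step 1: P = 272 kPa, V = 91.2 L, T = 1364 K.
Step 2 (adiabatic): W = (P₁V₁ − P₂V₂)/(γ−1) = (24806 − 14795)/0.667 = 15017 J.
W_total = 14987 + 15017 = 30004 J.

W_total ≈ 30000 J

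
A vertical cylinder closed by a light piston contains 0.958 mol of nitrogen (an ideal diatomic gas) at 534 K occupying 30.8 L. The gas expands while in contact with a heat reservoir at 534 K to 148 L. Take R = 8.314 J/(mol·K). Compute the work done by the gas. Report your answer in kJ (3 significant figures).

Isothermal: W = nRT ln(V₂/V₁).
W = (0.958)(8.314)(534) × ln(148/30.8)
  = 4253 × 1.57
W_by_gas = 6676 J.

W ≈ 6.68 kJ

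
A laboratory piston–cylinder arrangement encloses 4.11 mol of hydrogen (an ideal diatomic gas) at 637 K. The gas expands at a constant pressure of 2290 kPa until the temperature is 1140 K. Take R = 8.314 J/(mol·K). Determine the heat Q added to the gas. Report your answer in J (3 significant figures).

Q ≈ 60200 J

Isobaric: W = nRΔT = (4.11)(8.314)(503) = 17188 J.
ΔU = nCᵥΔT with Cᵥ = 5R/2: ΔU = (4.11)(20.79)(503) = 42969 J.
Q = ΔU + W = 42969 + 17188 = 60157 J.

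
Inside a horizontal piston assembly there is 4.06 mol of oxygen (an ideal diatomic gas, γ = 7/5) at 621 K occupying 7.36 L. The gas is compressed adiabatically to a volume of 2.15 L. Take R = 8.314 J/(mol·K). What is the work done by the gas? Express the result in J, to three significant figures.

Adiabatic: TV^(γ−1) = const with γ = 7/5.
T₂ = T₁ (V₁/V₂)^(γ−1) = 621 × (7.36/2.15)^0.4 = 621 × 1.636 = 1016 K.
W_by = nCᵥ(T₁ − T₂) = (4.06)(20.79)(621 − 1016) = -33328 J.

W ≈ -33300 J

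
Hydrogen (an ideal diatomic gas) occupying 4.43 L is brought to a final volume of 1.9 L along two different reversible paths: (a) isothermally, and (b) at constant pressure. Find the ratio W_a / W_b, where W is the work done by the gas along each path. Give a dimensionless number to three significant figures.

W_a / W_b ≈ 1.48

Path (a) isothermal: W = P₁V₁ ln(V₂/V₁) → W_a/(P₁V₁) = -0.8465.
Path (b) isobaric: W = P₁(V₂ − V₁) → W_b/(P₁V₁) = -0.5711.
W_a / W_b = -0.8465 / -0.5711 = 1.482.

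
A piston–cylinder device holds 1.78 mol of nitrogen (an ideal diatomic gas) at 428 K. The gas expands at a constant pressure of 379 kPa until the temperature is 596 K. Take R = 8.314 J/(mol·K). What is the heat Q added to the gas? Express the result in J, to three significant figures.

Isobaric: W = nRΔT = (1.78)(8.314)(168) = 2486 J.
ΔU = nCᵥΔT with Cᵥ = 5R/2: ΔU = (1.78)(20.79)(168) = 6216 J.
Q = ΔU + W = 6216 + 2486 = 8702 J.

Q ≈ 8700 J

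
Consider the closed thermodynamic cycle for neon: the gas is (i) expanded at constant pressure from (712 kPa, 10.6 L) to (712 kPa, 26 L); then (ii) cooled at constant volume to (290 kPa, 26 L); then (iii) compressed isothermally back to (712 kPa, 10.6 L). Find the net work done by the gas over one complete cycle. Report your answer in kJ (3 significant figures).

W_net ≈ 4.20 kJ

Leg (i): W = PΔV = (712)(26 − 10.6) = 10965 J.
Leg (ii): W = 0.
Leg (iii): W = PᵢVᵢ ln(V_f/Vᵢ) = (7540) ln(10.6/26) = -6765 J.
W_net = 10965 − 6765 = 4200 J.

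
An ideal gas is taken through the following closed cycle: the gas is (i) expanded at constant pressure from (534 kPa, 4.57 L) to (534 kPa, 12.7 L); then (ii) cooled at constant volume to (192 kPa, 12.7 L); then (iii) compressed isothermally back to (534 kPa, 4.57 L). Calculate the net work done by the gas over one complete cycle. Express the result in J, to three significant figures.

Leg (i): W = PΔV = (534)(12.7 − 4.57) = 4341 J.
Leg (ii): W = 0.
Leg (iii): W = PᵢVᵢ ln(V_f/Vᵢ) = (2438) ln(4.57/12.7) = -2492 J.
W_net = 4341 − 2492 = 1849 J.

W_net ≈ 1850 J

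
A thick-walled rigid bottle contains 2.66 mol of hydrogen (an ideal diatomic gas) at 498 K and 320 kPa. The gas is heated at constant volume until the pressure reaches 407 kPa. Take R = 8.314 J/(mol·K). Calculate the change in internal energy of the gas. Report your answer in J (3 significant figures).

Constant volume ⇒ W = 0, so Q = ΔU = nCᵥΔT with Cᵥ = 5R/2 = 20.79 J/(mol·K).
At constant V, T₂/T₁ = P₂/P₁ ⇒ ΔT = T₁(P₂/P₁ − 1) = 498·(407/320 − 1) = 135.4 K.
ΔU = (2.66)(20.79)(135.4) = 7486 J.

ΔU ≈ 7490 J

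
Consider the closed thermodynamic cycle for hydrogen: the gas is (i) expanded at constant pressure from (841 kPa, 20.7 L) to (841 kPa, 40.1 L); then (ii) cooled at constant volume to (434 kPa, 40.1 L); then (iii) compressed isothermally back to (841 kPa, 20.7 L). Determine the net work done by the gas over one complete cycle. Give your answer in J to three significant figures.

Leg (i): W = PΔV = (841)(40.1 − 20.7) = 16315 J.
Leg (ii): W = 0.
Leg (iii): W = PᵢVᵢ ln(V_f/Vᵢ) = (17403) ln(20.7/40.1) = -11508 J.
W_net = 16315 − 11508 = 4808 J.

W_net ≈ 4810 J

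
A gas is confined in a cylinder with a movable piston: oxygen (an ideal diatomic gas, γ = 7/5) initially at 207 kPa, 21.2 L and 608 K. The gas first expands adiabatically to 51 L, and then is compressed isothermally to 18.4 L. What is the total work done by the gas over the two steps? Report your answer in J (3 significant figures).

Step 1 (adiabatic): W = (P₁V₁ − P₂V₂)/(γ−1) = (4388 − 3089)/0.4 = 3249 J.
After step 1: P = 60.57 kPa, V = 51 L, T = 428 K.
Step 2 (isothermal): W = P₁V₁ ln(V₂/V₁) = (3089) ln(18.4/51) = -3149 J.
W_total = 3249 − 3149 = 99.48 J.

W_total ≈ 99.5 J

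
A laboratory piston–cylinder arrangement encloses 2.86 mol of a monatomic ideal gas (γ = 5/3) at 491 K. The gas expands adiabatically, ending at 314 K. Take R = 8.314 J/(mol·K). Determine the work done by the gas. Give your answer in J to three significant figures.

W ≈ 6310 J

Adiabatic ⇒ Q = 0, so W_by = −ΔU = nCᵥ(T₁ − T₂).
Cᵥ = 3R/2 = 12.47 J/(mol·K).
W = (2.86)(12.47)(491 − 314) = 6313 J.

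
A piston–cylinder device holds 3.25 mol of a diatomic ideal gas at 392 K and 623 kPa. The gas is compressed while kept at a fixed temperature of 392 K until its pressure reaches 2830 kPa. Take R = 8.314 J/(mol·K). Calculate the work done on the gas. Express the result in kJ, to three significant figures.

Isothermal process: W = nRT ln(V₂/V₁) = nRT ln(P₁/P₂).
W = (3.25)(8.314)(392) × ln(623/2830)
  = 10592 × ln(0.2201) = 10592 × -1.513
W_by_gas = -16031 J; work on gas = −W_by = 16031 J.

W ≈ 16.0 kJ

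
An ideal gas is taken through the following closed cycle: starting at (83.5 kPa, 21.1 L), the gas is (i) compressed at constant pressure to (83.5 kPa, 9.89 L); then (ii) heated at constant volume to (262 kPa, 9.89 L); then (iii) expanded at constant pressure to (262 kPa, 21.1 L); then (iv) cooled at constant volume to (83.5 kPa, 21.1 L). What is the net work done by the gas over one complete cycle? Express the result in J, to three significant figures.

W_net ≈ 2000 J

Constant-volume legs do no work.
W(i) = (83.5)(9.89 − 21.1) = -936 J; W(iii) = (262)(21.1 − 9.89) = 2937 J.
W_net = -936 + 2937 = 2001 J (the clockwise enclosed area).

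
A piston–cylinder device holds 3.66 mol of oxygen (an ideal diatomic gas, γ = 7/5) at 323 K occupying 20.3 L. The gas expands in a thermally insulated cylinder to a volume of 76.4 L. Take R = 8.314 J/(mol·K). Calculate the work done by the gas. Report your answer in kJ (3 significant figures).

W ≈ 10.1 kJ

Adiabatic: TV^(γ−1) = const with γ = 7/5.
T₂ = T₁ (V₁/V₂)^(γ−1) = 323 × (20.3/76.4)^0.4 = 323 × 0.5885 = 190.1 K.
W_by = nCᵥ(T₁ − T₂) = (3.66)(20.79)(323 − 190.1) = 10111 J.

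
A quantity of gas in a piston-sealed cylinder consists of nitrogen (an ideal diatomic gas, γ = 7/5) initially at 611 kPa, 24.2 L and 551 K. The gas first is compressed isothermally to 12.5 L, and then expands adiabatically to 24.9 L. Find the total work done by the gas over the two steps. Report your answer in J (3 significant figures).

W_total ≈ -862 J

Step 1 (isothermal): W = P₁V₁ ln(V₂/V₁) = (14786) ln(12.5/24.2) = -9768 J.
After step 1: P = 1183 kPa, V = 12.5 L, T = 551 K.
Step 2 (adiabatic): W = (P₁V₁ − P₂V₂)/(γ−1) = (14786 − 11224)/0.4 = 8906 J.
W_total = -9768 + 8906 = -862.2 J.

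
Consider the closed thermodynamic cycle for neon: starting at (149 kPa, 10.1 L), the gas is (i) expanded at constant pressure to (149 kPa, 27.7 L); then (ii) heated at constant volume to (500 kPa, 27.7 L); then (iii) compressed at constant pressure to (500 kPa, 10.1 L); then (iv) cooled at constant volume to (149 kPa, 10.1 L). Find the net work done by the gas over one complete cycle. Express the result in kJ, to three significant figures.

W_net ≈ -6.18 kJ

Constant-volume legs do no work.
W(i) = (149)(27.7 − 10.1) = 2622 J; W(iii) = (500)(10.1 − 27.7) = -8800 J.
W_net = 2622 − 8800 = -6178 J (the counter-clockwise enclosed area).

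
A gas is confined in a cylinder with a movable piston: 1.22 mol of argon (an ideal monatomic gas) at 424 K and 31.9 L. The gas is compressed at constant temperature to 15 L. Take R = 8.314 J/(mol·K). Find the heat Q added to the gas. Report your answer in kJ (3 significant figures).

Isothermal ⇒ ΔU = 0, so Q = W = nRT ln(V₂/V₁).
Q = (1.22)(8.314)(424) ln(15/31.9) = 4301 × -0.7546 = -3245 J.

Q ≈ -3.25 kJ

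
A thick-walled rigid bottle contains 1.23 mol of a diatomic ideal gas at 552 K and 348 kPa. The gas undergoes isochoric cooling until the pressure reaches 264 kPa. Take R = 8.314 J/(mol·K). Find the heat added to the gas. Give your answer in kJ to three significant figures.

Constant volume ⇒ W = 0, so Q = ΔU = nCᵥΔT with Cᵥ = 5R/2 = 20.79 J/(mol·K).
At constant V, T₂/T₁ = P₂/P₁ ⇒ ΔT = T₁(P₂/P₁ − 1) = 552·(264/348 − 1) = -133.2 K.
ΔU = (1.23)(20.79)(-133.2) = -3406 J.

Q ≈ -3.41 kJ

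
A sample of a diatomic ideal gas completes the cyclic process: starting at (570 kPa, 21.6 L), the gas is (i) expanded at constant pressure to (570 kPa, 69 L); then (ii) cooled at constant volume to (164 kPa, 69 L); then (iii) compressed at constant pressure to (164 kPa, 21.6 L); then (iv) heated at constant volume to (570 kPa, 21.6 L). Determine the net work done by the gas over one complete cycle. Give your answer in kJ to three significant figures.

W_net ≈ 19.2 kJ

Constant-volume legs do no work.
W(i) = (570)(69 − 21.6) = 27018 J; W(iii) = (164)(21.6 − 69) = -7774 J.
W_net = 27018 − 7774 = 19244 J (the clockwise enclosed area).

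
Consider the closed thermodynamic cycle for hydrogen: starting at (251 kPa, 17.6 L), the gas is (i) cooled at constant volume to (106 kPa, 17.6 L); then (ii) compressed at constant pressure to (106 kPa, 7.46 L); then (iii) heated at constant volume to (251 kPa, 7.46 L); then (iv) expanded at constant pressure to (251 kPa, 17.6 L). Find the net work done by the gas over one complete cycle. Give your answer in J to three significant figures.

Constant-volume legs do no work.
W(ii) = (106)(7.46 − 17.6) = -1075 J; W(iv) = (251)(17.6 − 7.46) = 2545 J.
W_net = -1075 + 2545 = 1470 J (the clockwise enclosed area).

W_net ≈ 1470 J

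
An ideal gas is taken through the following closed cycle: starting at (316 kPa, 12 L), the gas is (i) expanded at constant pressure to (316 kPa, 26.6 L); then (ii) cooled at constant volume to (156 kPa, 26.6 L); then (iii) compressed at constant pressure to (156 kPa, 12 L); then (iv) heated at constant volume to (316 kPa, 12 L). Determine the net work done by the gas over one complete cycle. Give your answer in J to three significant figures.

W_net ≈ 2340 J

Constant-volume legs do no work.
W(i) = (316)(26.6 − 12) = 4614 J; W(iii) = (156)(12 − 26.6) = -2278 J.
W_net = 4614 − 2278 = 2336 J (the clockwise enclosed area).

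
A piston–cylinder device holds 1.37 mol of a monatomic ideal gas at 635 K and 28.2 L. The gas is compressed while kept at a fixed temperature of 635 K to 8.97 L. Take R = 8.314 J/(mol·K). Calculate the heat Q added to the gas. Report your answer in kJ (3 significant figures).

Q ≈ -8.28 kJ

Isothermal ⇒ ΔU = 0, so Q = W = nRT ln(V₂/V₁).
Q = (1.37)(8.314)(635) ln(8.97/28.2) = 7233 × -1.145 = -8285 J.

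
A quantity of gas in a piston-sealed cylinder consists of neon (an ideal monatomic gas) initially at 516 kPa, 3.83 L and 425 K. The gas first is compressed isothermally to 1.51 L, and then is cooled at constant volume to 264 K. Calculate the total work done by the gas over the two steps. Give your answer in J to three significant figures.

Step 1 (isothermal): W = P₁V₁ ln(V₂/V₁) = (1976) ln(1.51/3.83) = -1839 J.
Step 2 (isochoric): W = 0 (constant volume).
W_total = -1839 + 0 = -1839 J.

W_total ≈ -1840 J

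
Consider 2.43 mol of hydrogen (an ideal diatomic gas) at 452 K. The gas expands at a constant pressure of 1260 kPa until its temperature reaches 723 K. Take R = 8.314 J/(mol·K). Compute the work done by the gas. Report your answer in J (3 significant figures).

Isobaric: W = P ΔV = nR ΔT.
W = (2.43)(8.314)(723 − 452) = 5475 J.

W ≈ 5480 J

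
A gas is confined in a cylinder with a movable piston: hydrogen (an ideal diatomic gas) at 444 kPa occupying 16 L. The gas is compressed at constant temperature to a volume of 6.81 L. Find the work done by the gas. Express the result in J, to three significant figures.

Isothermal: W = nRT ln(V₂/V₁) = P₁V₁ ln(V₂/V₁).
P₁V₁ = (444 kPa)(16 L) = 7104 J.
W = 7104 × ln(6.81/16) = 7104 × -0.8542
W_by_gas = -6068 J.

W ≈ -6070 J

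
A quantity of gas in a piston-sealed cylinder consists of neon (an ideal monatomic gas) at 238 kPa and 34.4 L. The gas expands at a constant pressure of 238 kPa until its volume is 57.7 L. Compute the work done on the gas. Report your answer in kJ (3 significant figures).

W ≈ -5.55 kJ

Isobaric: W = P ΔV.
W = (238 kPa)(57.7 − 34.4 L) = (238)(23.3) = 5545 J.
Work on gas = −W_by = -5545 J.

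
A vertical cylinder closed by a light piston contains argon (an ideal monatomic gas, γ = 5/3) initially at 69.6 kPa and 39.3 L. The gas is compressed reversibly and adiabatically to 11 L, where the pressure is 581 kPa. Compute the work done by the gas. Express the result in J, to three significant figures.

Adiabatic: W = (P₁V₁ − P₂V₂)/(γ − 1) with γ = 5/3.
P₁V₁ = 2735 J, P₂V₂ = 6391 J.
W = (2735 − 6391) / 0.6667 = -5484 J.

W ≈ -5480 J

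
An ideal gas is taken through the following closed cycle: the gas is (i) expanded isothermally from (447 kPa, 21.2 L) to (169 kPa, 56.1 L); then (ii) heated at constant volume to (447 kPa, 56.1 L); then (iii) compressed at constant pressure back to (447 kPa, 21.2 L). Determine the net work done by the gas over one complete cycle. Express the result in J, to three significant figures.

Leg (i): W = PᵢVᵢ ln(V_f/Vᵢ) = (9476) ln(56.1/21.2) = 9222 J.
Leg (ii): W = 0.
Leg (iii): W = PΔV = (447)(21.2 − 56.1) = -15600 J.
W_net = 9222 − 15600 = -6378 J.

W_net ≈ -6380 J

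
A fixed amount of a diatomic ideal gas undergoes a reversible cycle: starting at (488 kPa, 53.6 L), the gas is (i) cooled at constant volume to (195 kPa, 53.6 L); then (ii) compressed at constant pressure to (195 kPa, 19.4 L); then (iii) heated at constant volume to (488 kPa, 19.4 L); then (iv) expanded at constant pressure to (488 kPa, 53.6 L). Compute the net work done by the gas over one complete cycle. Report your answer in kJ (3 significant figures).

W_net ≈ 10.0 kJ

Constant-volume legs do no work.
W(ii) = (195)(19.4 − 53.6) = -6669 J; W(iv) = (488)(53.6 − 19.4) = 16690 J.
W_net = -6669 + 16690 = 10021 J (the clockwise enclosed area).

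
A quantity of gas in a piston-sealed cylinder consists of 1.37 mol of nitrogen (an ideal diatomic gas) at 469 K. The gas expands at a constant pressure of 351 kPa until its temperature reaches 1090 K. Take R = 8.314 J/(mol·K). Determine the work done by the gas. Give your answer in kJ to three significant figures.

Isobaric: W = P ΔV = nR ΔT.
W = (1.37)(8.314)(1090 − 469) = 7073 J.

W ≈ 7.07 kJ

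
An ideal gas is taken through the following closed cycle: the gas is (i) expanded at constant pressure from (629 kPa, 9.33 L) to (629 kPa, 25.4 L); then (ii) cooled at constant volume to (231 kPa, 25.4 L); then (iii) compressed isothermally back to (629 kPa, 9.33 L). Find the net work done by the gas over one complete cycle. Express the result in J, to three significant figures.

Leg (i): W = PΔV = (629)(25.4 − 9.33) = 10108 J.
Leg (ii): W = 0.
Leg (iii): W = PᵢVᵢ ln(V_f/Vᵢ) = (5867) ln(9.33/25.4) = -5876 J.
W_net = 10108 − 5876 = 4232 J.

W_net ≈ 4230 J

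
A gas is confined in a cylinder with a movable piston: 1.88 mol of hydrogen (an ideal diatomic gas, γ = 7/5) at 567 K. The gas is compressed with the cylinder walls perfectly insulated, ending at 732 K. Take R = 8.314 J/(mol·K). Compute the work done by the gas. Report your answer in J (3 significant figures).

Adiabatic ⇒ Q = 0, so W_by = −ΔU = nCᵥ(T₁ − T₂).
Cᵥ = 5R/2 = 20.79 J/(mol·K).
W = (1.88)(20.79)(567 − 732) = -6448 J.

W ≈ -6450 J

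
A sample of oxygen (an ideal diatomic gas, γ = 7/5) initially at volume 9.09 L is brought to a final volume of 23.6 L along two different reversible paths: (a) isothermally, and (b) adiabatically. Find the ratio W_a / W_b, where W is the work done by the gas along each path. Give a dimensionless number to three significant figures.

W_a / W_b ≈ 1.20

Path (a) isothermal: W = P₁V₁ ln(V₂/V₁) → W_a/(P₁V₁) = 0.9541.
Path (b) adiabatic: W = P₁V₁(1 − (V₁/V₂)^(γ−1))/(γ−1) → W_b/(P₁V₁) = 0.7931.
W_a / W_b = 0.9541 / 0.7931 = 1.203.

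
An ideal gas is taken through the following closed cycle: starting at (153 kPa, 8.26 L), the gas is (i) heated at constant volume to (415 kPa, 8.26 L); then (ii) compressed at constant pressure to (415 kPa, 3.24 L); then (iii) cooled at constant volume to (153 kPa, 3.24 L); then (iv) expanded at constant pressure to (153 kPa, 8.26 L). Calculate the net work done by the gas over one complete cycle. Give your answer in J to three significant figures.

W_net ≈ -1320 J

Constant-volume legs do no work.
W(ii) = (415)(3.24 − 8.26) = -2083 J; W(iv) = (153)(8.26 − 3.24) = 768.1 J.
W_net = -2083 + 768.1 = -1315 J (the counter-clockwise enclosed area).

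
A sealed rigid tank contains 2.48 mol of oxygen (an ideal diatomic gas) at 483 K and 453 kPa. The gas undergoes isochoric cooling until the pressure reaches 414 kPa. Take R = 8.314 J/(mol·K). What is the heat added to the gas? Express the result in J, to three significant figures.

Constant volume ⇒ W = 0, so Q = ΔU = nCᵥΔT with Cᵥ = 5R/2 = 20.79 J/(mol·K).
At constant V, T₂/T₁ = P₂/P₁ ⇒ ΔT = T₁(P₂/P₁ − 1) = 483·(414/453 − 1) = -41.58 K.
ΔU = (2.48)(20.79)(-41.58) = -2143 J.

Q ≈ -2140 J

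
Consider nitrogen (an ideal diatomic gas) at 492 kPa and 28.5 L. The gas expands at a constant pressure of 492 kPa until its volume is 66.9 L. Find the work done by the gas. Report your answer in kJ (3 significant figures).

Isobaric: W = P ΔV.
W = (492 kPa)(66.9 − 28.5 L) = (492)(38.4) = 18893 J.

W ≈ 18.9 kJ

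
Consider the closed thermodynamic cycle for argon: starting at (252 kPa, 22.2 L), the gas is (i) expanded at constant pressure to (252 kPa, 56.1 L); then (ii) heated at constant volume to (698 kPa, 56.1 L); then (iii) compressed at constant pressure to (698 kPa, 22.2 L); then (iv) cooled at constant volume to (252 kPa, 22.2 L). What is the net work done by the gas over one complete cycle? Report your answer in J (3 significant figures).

W_net ≈ -15100 J

Constant-volume legs do no work.
W(i) = (252)(56.1 − 22.2) = 8543 J; W(iii) = (698)(22.2 − 56.1) = -23662 J.
W_net = 8543 − 23662 = -15119 J (the counter-clockwise enclosed area).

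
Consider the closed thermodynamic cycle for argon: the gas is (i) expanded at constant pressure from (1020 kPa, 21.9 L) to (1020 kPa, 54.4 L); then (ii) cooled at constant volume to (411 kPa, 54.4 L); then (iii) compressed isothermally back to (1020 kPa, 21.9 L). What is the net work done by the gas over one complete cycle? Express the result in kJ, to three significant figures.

W_net ≈ 12.8 kJ

Leg (i): W = PΔV = (1020)(54.4 − 21.9) = 33150 J.
Leg (ii): W = 0.
Leg (iii): W = PᵢVᵢ ln(V_f/Vᵢ) = (22358) ln(21.9/54.4) = -20343 J.
W_net = 33150 − 20343 = 12807 J.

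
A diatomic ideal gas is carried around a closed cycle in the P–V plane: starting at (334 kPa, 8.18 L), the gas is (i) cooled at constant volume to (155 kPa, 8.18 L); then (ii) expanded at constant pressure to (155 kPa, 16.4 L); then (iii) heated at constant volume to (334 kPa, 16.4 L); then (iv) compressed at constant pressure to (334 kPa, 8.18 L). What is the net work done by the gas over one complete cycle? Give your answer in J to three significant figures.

W_net ≈ -1470 J

Constant-volume legs do no work.
W(ii) = (155)(16.4 − 8.18) = 1274 J; W(iv) = (334)(8.18 − 16.4) = -2745 J.
W_net = 1274 − 2745 = -1471 J (the counter-clockwise enclosed area).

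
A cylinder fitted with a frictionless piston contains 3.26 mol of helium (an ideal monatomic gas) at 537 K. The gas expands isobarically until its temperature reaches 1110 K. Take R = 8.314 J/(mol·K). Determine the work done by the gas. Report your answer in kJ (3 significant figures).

W ≈ 15.5 kJ

Isobaric: W = P ΔV = nR ΔT.
W = (3.26)(8.314)(1110 − 537) = 15530 J.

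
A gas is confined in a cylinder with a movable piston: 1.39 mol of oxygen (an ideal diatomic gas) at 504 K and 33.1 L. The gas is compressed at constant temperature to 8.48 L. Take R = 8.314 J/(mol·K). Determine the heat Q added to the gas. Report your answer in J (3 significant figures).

Q ≈ -7930 J

Isothermal ⇒ ΔU = 0, so Q = W = nRT ln(V₂/V₁).
Q = (1.39)(8.314)(504) ln(8.48/33.1) = 5824 × -1.362 = -7932 J.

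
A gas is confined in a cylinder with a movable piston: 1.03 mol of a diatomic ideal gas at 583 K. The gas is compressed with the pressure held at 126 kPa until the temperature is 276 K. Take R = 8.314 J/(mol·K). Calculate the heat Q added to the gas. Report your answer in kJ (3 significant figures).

Q ≈ -9.20 kJ

Isobaric: W = nRΔT = (1.03)(8.314)(-307) = -2629 J.
ΔU = nCᵥΔT with Cᵥ = 5R/2: ΔU = (1.03)(20.79)(-307) = -6572 J.
Q = ΔU + W = -6572 − 2629 = -9201 J.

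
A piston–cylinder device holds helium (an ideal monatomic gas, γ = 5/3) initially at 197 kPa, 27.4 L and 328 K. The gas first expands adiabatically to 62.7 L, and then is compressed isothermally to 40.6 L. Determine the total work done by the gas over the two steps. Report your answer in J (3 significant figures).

W_total ≈ 2080 J

Step 1 (adiabatic): W = (P₁V₁ − P₂V₂)/(γ−1) = (5398 − 3108)/0.667 = 3434 J.
After step 1: P = 49.58 kPa, V = 62.7 L, T = 188.9 K.
Step 2 (isothermal): W = P₁V₁ ln(V₂/V₁) = (3108) ln(40.6/62.7) = -1351 J.
W_total = 3434 − 1351 = 2083 J.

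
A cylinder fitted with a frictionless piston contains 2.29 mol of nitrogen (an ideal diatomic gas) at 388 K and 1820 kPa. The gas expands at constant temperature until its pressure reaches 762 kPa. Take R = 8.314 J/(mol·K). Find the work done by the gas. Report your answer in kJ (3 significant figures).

W ≈ 6.43 kJ

Isothermal process: W = nRT ln(V₂/V₁) = nRT ln(P₁/P₂).
W = (2.29)(8.314)(388) × ln(1820/762)
  = 7387 × ln(2.388) = 7387 × 0.8706
W_by_gas = 6432 J.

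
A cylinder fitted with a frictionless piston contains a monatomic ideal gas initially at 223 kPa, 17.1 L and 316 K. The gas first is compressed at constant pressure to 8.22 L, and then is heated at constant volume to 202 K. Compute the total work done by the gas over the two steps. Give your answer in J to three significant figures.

Step 1 (isobaric): W = PΔV = (223 kPa)(8.22 − 17.1 L) = -1980 J.
Step 2 (isochoric): W = 0 (constant volume).
W_total = -1980 + 0 = -1980 J.

W_total ≈ -1980 J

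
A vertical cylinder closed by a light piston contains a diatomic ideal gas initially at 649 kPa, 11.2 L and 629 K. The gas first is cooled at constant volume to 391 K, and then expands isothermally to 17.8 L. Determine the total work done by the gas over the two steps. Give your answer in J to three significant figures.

Step 1 (isochoric): W = 0 (constant volume).
After step 1: P = 403.4 kPa (V unchanged).
Step 2 (isothermal): W = P₁V₁ ln(V₂/V₁) = (4518) ln(17.8/11.2) = 2093 J.
W_total = 0 + 2093 = 2093 J.

W_total ≈ 2090 J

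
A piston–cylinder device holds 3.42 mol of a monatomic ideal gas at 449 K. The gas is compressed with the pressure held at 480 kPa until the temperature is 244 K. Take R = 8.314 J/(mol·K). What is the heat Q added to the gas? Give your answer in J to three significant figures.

Q ≈ -14600 J

Isobaric: W = nRΔT = (3.42)(8.314)(-205) = -5829 J.
ΔU = nCᵥΔT with Cᵥ = 3R/2: ΔU = (3.42)(12.47)(-205) = -8743 J.
Q = ΔU + W = -8743 − 5829 = -14572 J.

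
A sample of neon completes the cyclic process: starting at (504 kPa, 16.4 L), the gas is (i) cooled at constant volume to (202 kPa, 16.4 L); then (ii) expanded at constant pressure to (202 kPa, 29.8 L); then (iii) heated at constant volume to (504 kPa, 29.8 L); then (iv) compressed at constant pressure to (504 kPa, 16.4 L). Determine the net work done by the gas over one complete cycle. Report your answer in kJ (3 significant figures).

W_net ≈ -4.05 kJ

Constant-volume legs do no work.
W(ii) = (202)(29.8 − 16.4) = 2707 J; W(iv) = (504)(16.4 − 29.8) = -6754 J.
W_net = 2707 − 6754 = -4047 J (the counter-clockwise enclosed area).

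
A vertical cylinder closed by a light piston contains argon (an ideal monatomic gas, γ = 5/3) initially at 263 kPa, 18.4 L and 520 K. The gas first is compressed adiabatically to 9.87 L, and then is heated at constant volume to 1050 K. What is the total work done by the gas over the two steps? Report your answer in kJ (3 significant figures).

W_total ≈ -3.74 kJ

Step 1 (adiabatic): W = (P₁V₁ − P₂V₂)/(γ−1) = (4839 − 7330)/0.667 = -3736 J.
Step 2 (isochoric): W = 0 (constant volume).
W_total = -3736 + 0 = -3736 J.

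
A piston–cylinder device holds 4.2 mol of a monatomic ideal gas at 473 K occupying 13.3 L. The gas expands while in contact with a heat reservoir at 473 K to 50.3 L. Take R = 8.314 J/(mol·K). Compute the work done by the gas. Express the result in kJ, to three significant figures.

W ≈ 22.0 kJ

Isothermal: W = nRT ln(V₂/V₁).
W = (4.2)(8.314)(473) × ln(50.3/13.3)
  = 16517 × 1.33
W_by_gas = 21971 J.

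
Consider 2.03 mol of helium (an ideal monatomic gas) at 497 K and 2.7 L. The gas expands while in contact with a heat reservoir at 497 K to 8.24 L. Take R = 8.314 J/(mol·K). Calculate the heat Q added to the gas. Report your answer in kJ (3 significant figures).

Q ≈ 9.36 kJ

Isothermal ⇒ ΔU = 0, so Q = W = nRT ln(V₂/V₁).
Q = (2.03)(8.314)(497) ln(8.24/2.7) = 8388 × 1.116 = 9359 J.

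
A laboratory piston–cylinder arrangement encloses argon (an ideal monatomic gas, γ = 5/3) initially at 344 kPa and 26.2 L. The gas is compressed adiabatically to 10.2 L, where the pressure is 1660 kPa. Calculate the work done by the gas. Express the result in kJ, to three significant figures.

Adiabatic: W = (P₁V₁ − P₂V₂)/(γ − 1) with γ = 5/3.
P₁V₁ = 9013 J, P₂V₂ = 16932 J.
W = (9013 − 16932) / 0.6667 = -11879 J.

W ≈ -11.9 kJ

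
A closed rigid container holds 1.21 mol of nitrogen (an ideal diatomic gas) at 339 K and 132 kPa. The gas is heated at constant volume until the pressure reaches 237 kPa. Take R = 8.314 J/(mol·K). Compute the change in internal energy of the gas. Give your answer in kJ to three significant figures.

ΔU ≈ 6.78 kJ

Constant volume ⇒ W = 0, so Q = ΔU = nCᵥΔT with Cᵥ = 5R/2 = 20.79 J/(mol·K).
At constant V, T₂/T₁ = P₂/P₁ ⇒ ΔT = T₁(P₂/P₁ − 1) = 339·(237/132 − 1) = 269.7 K.
ΔU = (1.21)(20.79)(269.7) = 6782 J.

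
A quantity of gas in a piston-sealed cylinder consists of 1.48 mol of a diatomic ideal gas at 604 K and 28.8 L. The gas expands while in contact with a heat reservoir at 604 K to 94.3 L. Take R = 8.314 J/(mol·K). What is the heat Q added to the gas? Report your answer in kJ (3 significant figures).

Isothermal ⇒ ΔU = 0, so Q = W = nRT ln(V₂/V₁).
Q = (1.48)(8.314)(604) ln(94.3/28.8) = 7432 × 1.186 = 8815 J.

Q ≈ 8.82 kJ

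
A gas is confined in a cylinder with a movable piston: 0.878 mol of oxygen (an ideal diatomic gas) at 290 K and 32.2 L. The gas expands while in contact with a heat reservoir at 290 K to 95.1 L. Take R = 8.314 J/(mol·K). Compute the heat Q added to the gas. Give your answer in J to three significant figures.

Q ≈ 2290 J

Isothermal ⇒ ΔU = 0, so Q = W = nRT ln(V₂/V₁).
Q = (0.878)(8.314)(290) ln(95.1/32.2) = 2117 × 1.083 = 2293 J.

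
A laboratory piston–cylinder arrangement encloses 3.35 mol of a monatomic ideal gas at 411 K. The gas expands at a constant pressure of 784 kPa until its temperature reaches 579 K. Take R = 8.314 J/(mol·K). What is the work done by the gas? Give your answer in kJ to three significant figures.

Isobaric: W = P ΔV = nR ΔT.
W = (3.35)(8.314)(579 − 411) = 4679 J.

W ≈ 4.68 kJ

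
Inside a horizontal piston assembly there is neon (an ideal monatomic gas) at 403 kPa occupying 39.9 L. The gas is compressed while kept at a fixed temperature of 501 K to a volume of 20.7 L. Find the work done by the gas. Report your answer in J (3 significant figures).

W ≈ -10600 J

Isothermal: W = nRT ln(V₂/V₁) = P₁V₁ ln(V₂/V₁).
P₁V₁ = (403 kPa)(39.9 L) = 16080 J.
W = 16080 × ln(20.7/39.9) = 16080 × -0.6562
W_by_gas = -10552 J.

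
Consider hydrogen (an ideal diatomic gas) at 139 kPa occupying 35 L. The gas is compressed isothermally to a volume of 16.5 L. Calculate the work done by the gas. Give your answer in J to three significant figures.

W ≈ -3660 J

Isothermal: W = nRT ln(V₂/V₁) = P₁V₁ ln(V₂/V₁).
P₁V₁ = (139 kPa)(35 L) = 4865 J.
W = 4865 × ln(16.5/35) = 4865 × -0.752
W_by_gas = -3658 J.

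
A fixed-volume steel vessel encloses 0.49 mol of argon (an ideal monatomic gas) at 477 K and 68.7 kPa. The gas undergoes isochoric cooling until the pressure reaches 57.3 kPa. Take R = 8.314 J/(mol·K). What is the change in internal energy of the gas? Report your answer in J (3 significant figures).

Constant volume ⇒ W = 0, so Q = ΔU = nCᵥΔT with Cᵥ = 3R/2 = 12.47 J/(mol·K).
At constant V, T₂/T₁ = P₂/P₁ ⇒ ΔT = T₁(P₂/P₁ − 1) = 477·(57.3/68.7 − 1) = -79.15 K.
ΔU = (0.49)(12.47)(-79.15) = -483.7 J.

ΔU ≈ -484 J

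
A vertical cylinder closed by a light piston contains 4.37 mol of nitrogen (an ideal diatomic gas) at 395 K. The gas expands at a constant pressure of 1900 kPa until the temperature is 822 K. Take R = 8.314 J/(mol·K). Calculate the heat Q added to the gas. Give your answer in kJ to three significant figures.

Q ≈ 54.3 kJ

Isobaric: W = nRΔT = (4.37)(8.314)(427) = 15514 J.
ΔU = nCᵥΔT with Cᵥ = 5R/2: ΔU = (4.37)(20.79)(427) = 38785 J.
Q = ΔU + W = 38785 + 15514 = 54298 J.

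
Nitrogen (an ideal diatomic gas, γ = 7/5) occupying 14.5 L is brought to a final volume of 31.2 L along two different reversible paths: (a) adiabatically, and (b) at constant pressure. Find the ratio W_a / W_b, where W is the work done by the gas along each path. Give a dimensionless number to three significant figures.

W_a / W_b ≈ 0.573

Path (a) adiabatic: W = P₁V₁(1 − (V₁/V₂)^(γ−1))/(γ−1) → W_a/(P₁V₁) = 0.66.
Path (b) isobaric: W = P₁(V₂ − V₁) → W_b/(P₁V₁) = 1.152.
W_a / W_b = 0.66 / 1.152 = 0.573.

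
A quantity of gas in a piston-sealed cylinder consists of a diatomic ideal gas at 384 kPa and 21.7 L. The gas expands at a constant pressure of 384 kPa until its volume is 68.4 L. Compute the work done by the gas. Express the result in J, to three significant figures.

W ≈ 17900 J

Isobaric: W = P ΔV.
W = (384 kPa)(68.4 − 21.7 L) = (384)(46.7) = 17933 J.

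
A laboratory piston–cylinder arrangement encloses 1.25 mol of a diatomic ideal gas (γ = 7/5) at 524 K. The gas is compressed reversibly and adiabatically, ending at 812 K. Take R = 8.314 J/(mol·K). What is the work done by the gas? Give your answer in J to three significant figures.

Adiabatic ⇒ Q = 0, so W_by = −ΔU = nCᵥ(T₁ − T₂).
Cᵥ = 5R/2 = 20.79 J/(mol·K).
W = (1.25)(20.79)(524 − 812) = -7483 J.

W ≈ -7480 J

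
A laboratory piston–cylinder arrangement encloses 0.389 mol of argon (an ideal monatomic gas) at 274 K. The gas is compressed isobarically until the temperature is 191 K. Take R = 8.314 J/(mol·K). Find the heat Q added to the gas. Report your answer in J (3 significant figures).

Isobaric: W = nRΔT = (0.389)(8.314)(-83) = -268.4 J.
ΔU = nCᵥΔT with Cᵥ = 3R/2: ΔU = (0.389)(12.47)(-83) = -402.7 J.
Q = ΔU + W = -402.7 − 268.4 = -671.1 J.

Q ≈ -671 J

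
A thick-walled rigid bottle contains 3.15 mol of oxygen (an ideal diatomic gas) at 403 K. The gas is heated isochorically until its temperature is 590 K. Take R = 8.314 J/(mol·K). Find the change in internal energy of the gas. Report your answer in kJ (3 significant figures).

ΔU ≈ 12.2 kJ

Constant volume ⇒ W = 0, so Q = ΔU = nCᵥΔT with Cᵥ = 5R/2 = 20.79 J/(mol·K).
ΔU = (3.15)(20.79)(590 − 403) = 12243 J.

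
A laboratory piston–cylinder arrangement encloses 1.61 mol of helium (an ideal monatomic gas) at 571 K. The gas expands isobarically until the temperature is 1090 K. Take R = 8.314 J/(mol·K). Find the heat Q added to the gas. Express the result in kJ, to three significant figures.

Q ≈ 17.4 kJ

Isobaric: W = nRΔT = (1.61)(8.314)(519) = 6947 J.
ΔU = nCᵥΔT with Cᵥ = 3R/2: ΔU = (1.61)(12.47)(519) = 10421 J.
Q = ΔU + W = 10421 + 6947 = 17368 J.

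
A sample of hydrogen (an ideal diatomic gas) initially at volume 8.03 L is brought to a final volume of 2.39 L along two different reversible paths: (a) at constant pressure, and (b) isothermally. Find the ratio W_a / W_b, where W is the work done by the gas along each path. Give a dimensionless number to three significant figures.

W_a / W_b ≈ 0.580

Path (a) isobaric: W = P₁(V₂ − V₁) → W_a/(P₁V₁) = -0.7024.
Path (b) isothermal: W = P₁V₁ ln(V₂/V₁) → W_b/(P₁V₁) = -1.212.
W_a / W_b = -0.7024 / -1.212 = 0.5796.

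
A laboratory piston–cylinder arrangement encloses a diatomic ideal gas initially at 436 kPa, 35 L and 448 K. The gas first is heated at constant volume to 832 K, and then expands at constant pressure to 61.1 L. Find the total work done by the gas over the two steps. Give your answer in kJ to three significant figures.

W_total ≈ 21.1 kJ

Step 1 (isochoric): W = 0 (constant volume).
After step 1: P = 809.7 kPa (V unchanged).
Step 2 (isobaric): W = PΔV = (809.7 kPa)(61.1 − 35 L) = 21134 J.
W_total = 0 + 21134 = 21134 J.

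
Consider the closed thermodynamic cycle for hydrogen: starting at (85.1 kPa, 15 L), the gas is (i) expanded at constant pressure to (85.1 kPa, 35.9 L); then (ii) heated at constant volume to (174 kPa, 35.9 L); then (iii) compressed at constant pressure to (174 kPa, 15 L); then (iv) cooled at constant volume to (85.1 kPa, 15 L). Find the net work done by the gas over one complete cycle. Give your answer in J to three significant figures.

W_net ≈ -1860 J

Constant-volume legs do no work.
W(i) = (85.1)(35.9 − 15) = 1779 J; W(iii) = (174)(15 − 35.9) = -3637 J.
W_net = 1779 − 3637 = -1858 J (the counter-clockwise enclosed area).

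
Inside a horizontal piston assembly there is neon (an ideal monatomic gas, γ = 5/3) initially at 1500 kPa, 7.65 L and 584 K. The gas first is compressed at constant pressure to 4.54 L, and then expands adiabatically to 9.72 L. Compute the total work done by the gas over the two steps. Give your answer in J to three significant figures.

Step 1 (isobaric): W = PΔV = (1500 kPa)(4.54 − 7.65 L) = -4665 J.
After step 1: P = 1500 kPa, V = 4.54 L, T = 346.6 K.
Step 2 (adiabatic): W = (P₁V₁ − P₂V₂)/(γ−1) = (6810 − 4100)/0.667 = 4066 J.
W_total = -4665 + 4066 = -599.4 J.

W_total ≈ -599 J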